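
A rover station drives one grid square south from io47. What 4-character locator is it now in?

IO46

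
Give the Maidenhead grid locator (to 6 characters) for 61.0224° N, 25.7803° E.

Add 180° to longitude and 90° to latitude: 205.7803, 151.0224.
Field: 205.7803/20 → 10 → K, 151.0224/10 → 15 → P; chars KP.
Square: 5.7803/2 → 2, 1.0224/1 → 1; chars 21.
Subsquare: 1.7803/0.0833333 → 21 → v, 0.0224/0.0416667 → 0 → a; chars va.

KP21va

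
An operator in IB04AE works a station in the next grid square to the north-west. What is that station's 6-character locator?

HB94xf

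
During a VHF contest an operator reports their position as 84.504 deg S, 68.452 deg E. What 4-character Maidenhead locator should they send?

Shift to the Maidenhead origin (180°W, 90°S): lon 248.45, lat 5.50.
Field (20°×10°, letters A–R): 248.45/20 → 12 → M, 5.50/10 → 0 → A; chars MA.
Square (2°×1°, digits 0–9): 8.45/2 → 4, 5.50/1 → 5; chars 45.

MA45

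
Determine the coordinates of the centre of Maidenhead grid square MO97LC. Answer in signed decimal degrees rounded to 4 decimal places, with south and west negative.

Field M=12, O=14: +12·20° lon, +14·10° lat → SW at lon 60°, lat 50°.
Square 9, 7: +9·2° lon, +7·1° lat → SW at lon 78°, lat 57°.
Subsquare l=11, c=2: +11·0.0833333° lon, +2·0.0416667° lat → SW at lon 78.9167°, lat 57.0833°.
Cell spans 0.0833333° lon × 0.0416667° lat. Centre is SW corner plus half of each.
latitude 57.1042, longitude 78.9583.

57.1042, 78.9583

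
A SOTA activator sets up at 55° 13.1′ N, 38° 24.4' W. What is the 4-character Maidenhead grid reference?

Offset from 180°W / 90°S: lon 141.59°, lat 145.22°.
Field (20°×10°, letters A–R): lon ⌊141.59/20⌋ = 7 → H; lat ⌊145.22/10⌋ = 14 → O.
Square (2°×1°, digits 0–9): lon ⌊1.59/2⌋ = 0; lat ⌊5.22/1⌋ = 5.

HO05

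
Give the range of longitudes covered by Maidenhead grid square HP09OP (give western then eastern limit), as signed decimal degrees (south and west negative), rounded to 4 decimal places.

-38.8333, -38.7500

Field H=7, P=15: +7·20° lon, +15·10° lat → SW at lon -40°, lat 60°.
Square 0, 9: +0·2° lon, +9·1° lat → SW at lon -40°, lat 69°.
Subsquare o=14, p=15: +14·0.0833333° lon, +15·0.0416667° lat → SW at lon -38.8333°, lat 69.625°.
Cell spans 0.0833333° lon × 0.0416667° lat.
west -38.8333, east -38.7500.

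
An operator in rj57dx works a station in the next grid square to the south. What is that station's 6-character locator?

RJ57dw

Latitude subsquare x = 23; −1 → 22 = w.
The longitude characters are unchanged.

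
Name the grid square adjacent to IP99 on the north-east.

JQ00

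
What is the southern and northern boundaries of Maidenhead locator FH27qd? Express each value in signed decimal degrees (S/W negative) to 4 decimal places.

Field F=5, H=7: +5·20° lon, +7·10° lat → SW at lon -80°, lat -20°.
Square 2, 7: +2·2° lon, +7·1° lat → SW at lon -76°, lat -13°.
Subsquare q=16, d=3: +16·0.0833333° lon, +3·0.0416667° lat → SW at lon -74.6667°, lat -12.875°.
Cell spans 0.0833333° lon × 0.0416667° lat.
south -12.8750, north -12.8333.

-12.8750, -12.8333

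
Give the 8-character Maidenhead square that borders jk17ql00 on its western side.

Longitude extended square 0; −1 → -1, wraps to 9, carry into subsquare.
Longitude subsquare q = 16; −1 → 15 = p.
The latitude characters are unchanged.

JK17pl90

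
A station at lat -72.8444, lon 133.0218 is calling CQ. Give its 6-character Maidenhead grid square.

Offset from 180°W / 90°S: lon 313.0218°, lat 17.1556°.
Field: 313.0218/20 → 15 → P, 17.1556/10 → 1 → B; chars PB.
Square: 13.0218/2 → 6, 7.1556/1 → 7; chars 67.
Subsquare: 1.0218/0.0833333 → 12 → m, 0.1556/0.0416667 → 3 → d; chars md.

PB67md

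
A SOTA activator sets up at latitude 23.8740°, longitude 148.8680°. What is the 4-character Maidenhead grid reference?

QL43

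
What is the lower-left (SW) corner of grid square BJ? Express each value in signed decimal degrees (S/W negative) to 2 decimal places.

0.00, -160.00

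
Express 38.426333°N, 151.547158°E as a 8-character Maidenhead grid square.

Add 180° to longitude and 90° to latitude: 331.54716, 128.42633.
Field (20°×10°, letters A–R): 331.54716/20 → 16 → Q, 128.42633/10 → 12 → M; chars QM.
Square (2°×1°, digits 0–9): 11.54716/2 → 5, 8.42633/1 → 8; chars 58.
Subsquare (5′×2.5′, letters a–x): 1.54716/0.0833333 → 18 → s, 0.42633/0.0416667 → 10 → k; chars sk.
Extended square (30″×15″, digits 0–9): 0.04716/0.00833333 → 5, 0.00967/0.00416667 → 2; chars 52.

QM58sk52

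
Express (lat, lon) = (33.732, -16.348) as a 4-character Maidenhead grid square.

IM13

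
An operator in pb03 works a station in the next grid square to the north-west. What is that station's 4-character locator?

OB94

Longitude square 0; −1 → -1, wraps to 9, carry into field.
Longitude field P = 15; −1 → 14 = O.
Latitude square 3; +1 → 4.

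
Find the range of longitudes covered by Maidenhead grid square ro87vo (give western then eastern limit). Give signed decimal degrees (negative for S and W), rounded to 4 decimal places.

Field R=17, O=14: +17·20° lon, +14·10° lat → SW at lon 160°, lat 50°.
Square 8, 7: +8·2° lon, +7·1° lat → SW at lon 176°, lat 57°.
Subsquare v=21, o=14: +21·0.0833333° lon, +14·0.0416667° lat → SW at lon 177.75°, lat 57.5833°.
Cell spans 0.0833333° lon × 0.0416667° lat.
west 177.7500, east 177.8333.

177.7500, 177.8333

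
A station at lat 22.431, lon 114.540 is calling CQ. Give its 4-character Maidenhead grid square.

OL72

Shift to the Maidenhead origin (180°W, 90°S): lon 294.54, lat 112.43.
Field: 294.54/20 → 14 → O, 112.43/10 → 11 → L; chars OL.
Square: 14.54/2 → 7, 2.43/1 → 2; chars 72.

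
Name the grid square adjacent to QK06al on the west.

Longitude subsquare a = 0; −1 → -1, wraps to 23 = x, carry into square.
Longitude square 0; −1 → -1, wraps to 9, carry into field.
Longitude field Q = 16; −1 → 15 = P.
The latitude characters are unchanged.

PK96xl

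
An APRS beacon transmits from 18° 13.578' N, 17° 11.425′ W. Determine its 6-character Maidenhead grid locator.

IK18jf

Add 180° to longitude and 90° to latitude: 162.8096, 108.2263.
Field: 162.8096/20 → 8 → I, 108.2263/10 → 10 → K; chars IK.
Square: 2.8096/2 → 1, 8.2263/1 → 8; chars 18.
Subsquare: 0.8096/0.0833333 → 9 → j, 0.2263/0.0416667 → 5 → f; chars jf.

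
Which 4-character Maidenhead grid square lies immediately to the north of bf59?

Latitude square 9; +1 → 10, wraps to 0, carry into field.
Latitude field F = 5; +1 → 6 = G.
The longitude characters are unchanged.

BG50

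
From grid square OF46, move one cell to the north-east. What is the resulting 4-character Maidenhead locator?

OF57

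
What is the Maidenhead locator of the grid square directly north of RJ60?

Latitude square 0; +1 → 1.
The longitude characters are unchanged.

RJ61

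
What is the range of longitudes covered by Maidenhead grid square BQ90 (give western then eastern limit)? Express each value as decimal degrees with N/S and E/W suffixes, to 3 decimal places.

Field B=1, Q=16: +1·20° lon, +16·10° lat → SW at lon -160°, lat 70°.
Square 9, 0: +9·2° lon, +0·1° lat → SW at lon -142°, lat 70°.
Cell spans 2° lon × 1° lat.
west 142.000° W, east 140.000° W.

142.000° W, 140.000° W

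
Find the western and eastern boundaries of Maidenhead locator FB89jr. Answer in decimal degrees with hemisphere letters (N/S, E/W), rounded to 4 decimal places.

Field F=5, B=1: +5·20° lon, +1·10° lat → SW at lon -80°, lat -80°.
Square 8, 9: +8·2° lon, +9·1° lat → SW at lon -64°, lat -71°.
Subsquare j=9, r=17: +9·0.0833333° lon, +17·0.0416667° lat → SW at lon -63.25°, lat -70.2917°.
Cell spans 0.0833333° lon × 0.0416667° lat.
west 63.2500° W, east 63.1667° W.

63.2500° W, 63.1667° W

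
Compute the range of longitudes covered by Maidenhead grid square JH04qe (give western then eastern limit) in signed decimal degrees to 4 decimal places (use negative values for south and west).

1.3333, 1.4167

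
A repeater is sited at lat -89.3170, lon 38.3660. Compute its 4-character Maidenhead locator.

KA90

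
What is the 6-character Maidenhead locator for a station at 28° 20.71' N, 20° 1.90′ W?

Add 180° to longitude and 90° to latitude: 159.9683, 118.3452.
Field: lon ⌊159.9683/20⌋ = 7 → H; lat ⌊118.3452/10⌋ = 11 → L.
Square: lon ⌊19.9683/2⌋ = 9; lat ⌊8.3452/1⌋ = 8.
Subsquare: lon ⌊1.9683/0.0833333⌋ = 23 → x; lat ⌊0.3452/0.0416667⌋ = 8 → i.

HL98xi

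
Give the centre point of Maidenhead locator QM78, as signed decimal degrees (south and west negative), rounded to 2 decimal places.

38.50, 155.00

Field Q=16, M=12: +16·20° lon, +12·10° lat → SW at lon 140°, lat 30°.
Square 7, 8: +7·2° lon, +8·1° lat → SW at lon 154°, lat 38°.
Cell spans 2° lon × 1° lat. Centre is SW corner plus half of each.
latitude 38.50, longitude 155.00.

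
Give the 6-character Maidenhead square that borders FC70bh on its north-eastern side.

FC70ci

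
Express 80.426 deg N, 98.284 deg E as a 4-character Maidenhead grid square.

Offset from 180°W / 90°S: lon 278.28°, lat 170.43°.
Field (20°×10°, letters A–R): 278.28/20 → 13 → N, 170.43/10 → 17 → R; chars NR.
Square (2°×1°, digits 0–9): 18.28/2 → 9, 0.43/1 → 0; chars 90.

NR90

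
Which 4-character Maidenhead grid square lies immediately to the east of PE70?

PE80

Longitude square 7; +1 → 8.
The latitude characters are unchanged.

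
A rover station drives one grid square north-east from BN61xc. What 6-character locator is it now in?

BN71ad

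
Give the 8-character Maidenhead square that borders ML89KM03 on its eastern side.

Longitude extended square 0; +1 → 1.
The latitude characters are unchanged.

ML89km13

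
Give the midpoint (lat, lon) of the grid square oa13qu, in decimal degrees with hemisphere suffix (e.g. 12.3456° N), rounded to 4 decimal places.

86.1458° S, 103.3750° E

Field O=14, A=0: +14·20° lon, +0·10° lat → SW at lon 100°, lat -90°.
Square 1, 3: +1·2° lon, +3·1° lat → SW at lon 102°, lat -87°.
Subsquare q=16, u=20: +16·0.0833333° lon, +20·0.0416667° lat → SW at lon 103.333°, lat -86.1667°.
Cell spans 0.0833333° lon × 0.0416667° lat. Centre is SW corner plus half of each.
latitude 86.1458° S, longitude 103.3750° E.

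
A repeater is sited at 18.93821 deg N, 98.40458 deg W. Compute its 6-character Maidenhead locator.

EK08tw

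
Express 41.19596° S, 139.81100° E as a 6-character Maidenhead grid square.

Offset from 180°W / 90°S: lon 319.8110°, lat 48.8040°.
Field: lon ⌊319.8110/20⌋ = 15 → P; lat ⌊48.8040/10⌋ = 4 → E.
Square: lon ⌊19.8110/2⌋ = 9; lat ⌊8.8040/1⌋ = 8.
Subsquare: lon ⌊1.8110/0.0833333⌋ = 21 → v; lat ⌊0.8040/0.0416667⌋ = 19 → t.

PE98vt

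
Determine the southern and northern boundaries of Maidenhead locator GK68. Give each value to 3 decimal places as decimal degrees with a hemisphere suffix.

Field G=6, K=10: +6·20° lon, +10·10° lat → SW at lon -60°, lat 10°.
Square 6, 8: +6·2° lon, +8·1° lat → SW at lon -48°, lat 18°.
Cell spans 2° lon × 1° lat.
south 18.000° N, north 19.000° N.

18.000° N, 19.000° N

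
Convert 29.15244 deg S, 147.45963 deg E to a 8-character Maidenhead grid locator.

QG30ru53

Offset from 180°W / 90°S: lon 327.45963°, lat 60.84756°.
Field (20°×10°, letters A–R): 327.45963/20 → 16 → Q, 60.84756/10 → 6 → G; chars QG.
Square (2°×1°, digits 0–9): 7.45963/2 → 3, 0.84756/1 → 0; chars 30.
Subsquare (5′×2.5′, letters a–x): 1.45963/0.0833333 → 17 → r, 0.84756/0.0416667 → 20 → u; chars ru.
Extended square (30″×15″, digits 0–9): 0.04296/0.00833333 → 5, 0.01423/0.00416667 → 3; chars 53.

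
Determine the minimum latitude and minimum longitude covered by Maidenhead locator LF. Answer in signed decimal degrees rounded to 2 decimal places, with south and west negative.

Field L=11, F=5: +11·20° lon, +5·10° lat → SW at lon 40°, lat -40°.
latitude -40.00, longitude 40.00.

-40.00, 40.00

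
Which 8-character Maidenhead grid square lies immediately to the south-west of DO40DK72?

DO40dk61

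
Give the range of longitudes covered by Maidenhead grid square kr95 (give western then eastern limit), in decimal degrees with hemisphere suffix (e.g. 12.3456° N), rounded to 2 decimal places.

38.00° E, 40.00° E

Field K=10, R=17: +10·20° lon, +17·10° lat → SW at lon 20°, lat 80°.
Square 9, 5: +9·2° lon, +5·1° lat → SW at lon 38°, lat 85°.
Cell spans 2° lon × 1° lat.
west 38.00° E, east 40.00° E.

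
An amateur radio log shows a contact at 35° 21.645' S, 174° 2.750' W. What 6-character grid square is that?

Shift to the Maidenhead origin (180°W, 90°S): lon 5.9542, lat 54.6392.
Field (20°×10°, letters A–R): lon ⌊5.9542/20⌋ = 0 → A; lat ⌊54.6392/10⌋ = 5 → F.
Square (2°×1°, digits 0–9): lon ⌊5.9542/2⌋ = 2; lat ⌊4.6392/1⌋ = 4.
Subsquare (5′×2.5′, letters a–x): lon ⌊1.9542/0.0833333⌋ = 23 → x; lat ⌊0.6392/0.0416667⌋ = 15 → p.

AF24xp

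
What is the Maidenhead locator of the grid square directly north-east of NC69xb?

Longitude subsquare x = 23; +1 → 24, wraps to 0 = a, carry into square.
Longitude square 6; +1 → 7.
Latitude subsquare b = 1; +1 → 2 = c.

NC79ac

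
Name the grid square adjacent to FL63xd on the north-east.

Longitude subsquare x = 23; +1 → 24, wraps to 0 = a, carry into square.
Longitude square 6; +1 → 7.
Latitude subsquare d = 3; +1 → 4 = e.

FL73ae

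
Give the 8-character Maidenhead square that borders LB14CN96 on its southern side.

LB14cn95

Latitude extended square 6; −1 → 5.
The longitude characters are unchanged.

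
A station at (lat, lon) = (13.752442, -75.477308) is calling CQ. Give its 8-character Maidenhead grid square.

FK23gs20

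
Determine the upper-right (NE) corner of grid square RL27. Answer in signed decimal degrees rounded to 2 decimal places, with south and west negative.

28.00, 166.00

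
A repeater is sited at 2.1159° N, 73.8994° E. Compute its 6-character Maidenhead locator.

MJ62wc

Shift to the Maidenhead origin (180°W, 90°S): lon 253.8994, lat 92.1159.
Field (20°×10°, letters A–R): lon ⌊253.8994/20⌋ = 12 → M; lat ⌊92.1159/10⌋ = 9 → J.
Square (2°×1°, digits 0–9): lon ⌊13.8994/2⌋ = 6; lat ⌊2.1159/1⌋ = 2.
Subsquare (5′×2.5′, letters a–x): lon ⌊1.8994/0.0833333⌋ = 22 → w; lat ⌊0.1159/0.0416667⌋ = 2 → c.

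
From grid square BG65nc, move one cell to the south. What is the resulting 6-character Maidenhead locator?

BG65nb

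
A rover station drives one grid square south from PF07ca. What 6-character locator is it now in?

Latitude subsquare a = 0; −1 → -1, wraps to 23 = x, carry into square.
Latitude square 7; −1 → 6.
The longitude characters are unchanged.

PF06cx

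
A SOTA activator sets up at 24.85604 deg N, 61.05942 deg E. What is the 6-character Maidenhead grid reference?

Offset from 180°W / 90°S: lon 241.0594°, lat 114.8560°.
Field: lon ⌊241.0594/20⌋ = 12 → M; lat ⌊114.8560/10⌋ = 11 → L.
Square: lon ⌊1.0594/2⌋ = 0; lat ⌊4.8560/1⌋ = 4.
Subsquare: lon ⌊1.0594/0.0833333⌋ = 12 → m; lat ⌊0.8560/0.0416667⌋ = 20 → u.

ML04mu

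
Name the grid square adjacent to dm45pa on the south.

DM44px

Latitude subsquare a = 0; −1 → -1, wraps to 23 = x, carry into square.
Latitude square 5; −1 → 4.
The longitude characters are unchanged.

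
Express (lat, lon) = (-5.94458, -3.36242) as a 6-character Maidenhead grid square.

II84hb

Add 180° to longitude and 90° to latitude: 176.6376, 84.0554.
Field: lon ⌊176.6376/20⌋ = 8 → I; lat ⌊84.0554/10⌋ = 8 → I.
Square: lon ⌊16.6376/2⌋ = 8; lat ⌊4.0554/1⌋ = 4.
Subsquare: lon ⌊0.6376/0.0833333⌋ = 7 → h; lat ⌊0.0554/0.0416667⌋ = 1 → b.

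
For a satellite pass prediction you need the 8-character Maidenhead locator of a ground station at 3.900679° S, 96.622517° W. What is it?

EI16qc53

Shift to the Maidenhead origin (180°W, 90°S): lon 83.37748, lat 86.09932.
Field: lon ⌊83.37748/20⌋ = 4 → E; lat ⌊86.09932/10⌋ = 8 → I.
Square: lon ⌊3.37748/2⌋ = 1; lat ⌊6.09932/1⌋ = 6.
Subsquare: lon ⌊1.37748/0.0833333⌋ = 16 → q; lat ⌊0.09932/0.0416667⌋ = 2 → c.
Extended square: lon ⌊0.04415/0.00833333⌋ = 5; lat ⌊0.01599/0.00416667⌋ = 3.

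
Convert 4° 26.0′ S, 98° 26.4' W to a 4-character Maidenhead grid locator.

EI05

Add 180° to longitude and 90° to latitude: 81.56, 85.57.
Field: lon ⌊81.56/20⌋ = 4 → E; lat ⌊85.57/10⌋ = 8 → I.
Square: lon ⌊1.56/2⌋ = 0; lat ⌊5.57/1⌋ = 5.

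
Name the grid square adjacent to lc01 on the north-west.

Longitude square 0; −1 → -1, wraps to 9, carry into field.
Longitude field L = 11; −1 → 10 = K.
Latitude square 1; +1 → 2.

KC92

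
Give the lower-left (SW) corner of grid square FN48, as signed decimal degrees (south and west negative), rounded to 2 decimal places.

48.00, -72.00

Field F=5, N=13: +5·20° lon, +13·10° lat → SW at lon -80°, lat 40°.
Square 4, 8: +4·2° lon, +8·1° lat → SW at lon -72°, lat 48°.
latitude 48.00, longitude -72.00.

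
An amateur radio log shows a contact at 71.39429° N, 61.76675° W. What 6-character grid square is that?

FQ91cj

Offset from 180°W / 90°S: lon 118.2332°, lat 161.3943°.
Field (20°×10°, letters A–R): 118.2332/20 → 5 → F, 161.3943/10 → 16 → Q; chars FQ.
Square (2°×1°, digits 0–9): 18.2332/2 → 9, 1.3943/1 → 1; chars 91.
Subsquare (5′×2.5′, letters a–x): 0.2332/0.0833333 → 2 → c, 0.3943/0.0416667 → 9 → j; chars cj.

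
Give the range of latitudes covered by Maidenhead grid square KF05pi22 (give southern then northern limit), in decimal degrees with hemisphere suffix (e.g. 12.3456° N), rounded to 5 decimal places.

Field K=10, F=5: +10·20° lon, +5·10° lat → SW at lon 20°, lat -40°.
Square 0, 5: +0·2° lon, +5·1° lat → SW at lon 20°, lat -35°.
Subsquare p=15, i=8: +15·0.0833333° lon, +8·0.0416667° lat → SW at lon 21.25°, lat -34.6667°.
Extended square 2, 2: +2·0.00833333° lon, +2·0.00416667° lat → SW at lon 21.2667°, lat -34.6583°.
Cell spans 0.00833333° lon × 0.00416667° lat.
south 34.65833° S, north 34.65417° S.

34.65833° S, 34.65417° S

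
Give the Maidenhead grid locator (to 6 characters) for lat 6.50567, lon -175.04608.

AJ26lm

Add 180° to longitude and 90° to latitude: 4.9539, 96.5057.
Field (20°×10°, letters A–R): 4.9539/20 → 0 → A, 96.5057/10 → 9 → J; chars AJ.
Square (2°×1°, digits 0–9): 4.9539/2 → 2, 6.5057/1 → 6; chars 26.
Subsquare (5′×2.5′, letters a–x): 0.9539/0.0833333 → 11 → l, 0.5057/0.0416667 → 12 → m; chars lm.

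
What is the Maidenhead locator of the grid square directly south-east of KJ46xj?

KJ56ai

Longitude subsquare x = 23; +1 → 24, wraps to 0 = a, carry into square.
Longitude square 4; +1 → 5.
Latitude subsquare j = 9; −1 → 8 = i.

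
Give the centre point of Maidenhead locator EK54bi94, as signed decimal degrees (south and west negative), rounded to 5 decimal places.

Field E=4, K=10: +4·20° lon, +10·10° lat → SW at lon -100°, lat 10°.
Square 5, 4: +5·2° lon, +4·1° lat → SW at lon -90°, lat 14°.
Subsquare b=1, i=8: +1·0.0833333° lon, +8·0.0416667° lat → SW at lon -89.9167°, lat 14.3333°.
Extended square 9, 4: +9·0.00833333° lon, +4·0.00416667° lat → SW at lon -89.8417°, lat 14.35°.
Cell spans 0.00833333° lon × 0.00416667° lat. Centre is SW corner plus half of each.
latitude 14.35208, longitude -89.83750.

14.35208, -89.83750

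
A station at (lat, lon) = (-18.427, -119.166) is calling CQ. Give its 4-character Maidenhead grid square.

DH01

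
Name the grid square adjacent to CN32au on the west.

CN22xu

Longitude subsquare a = 0; −1 → -1, wraps to 23 = x, carry into square.
Longitude square 3; −1 → 2.
The latitude characters are unchanged.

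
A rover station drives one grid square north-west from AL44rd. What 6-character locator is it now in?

AL44qe

Longitude subsquare r = 17; −1 → 16 = q.
Latitude subsquare d = 3; +1 → 4 = e.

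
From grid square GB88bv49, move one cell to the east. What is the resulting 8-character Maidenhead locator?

GB88bv59

Longitude extended square 4; +1 → 5.
The latitude characters are unchanged.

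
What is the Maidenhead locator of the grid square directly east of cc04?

Longitude square 0; +1 → 1.
The latitude characters are unchanged.

CC14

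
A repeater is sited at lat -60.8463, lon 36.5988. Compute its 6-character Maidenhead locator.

Shift to the Maidenhead origin (180°W, 90°S): lon 216.5988, lat 29.1537.
Field: lon ⌊216.5988/20⌋ = 10 → K; lat ⌊29.1537/10⌋ = 2 → C.
Square: lon ⌊16.5988/2⌋ = 8; lat ⌊9.1537/1⌋ = 9.
Subsquare: lon ⌊0.5988/0.0833333⌋ = 7 → h; lat ⌊0.1537/0.0416667⌋ = 3 → d.

KC89hd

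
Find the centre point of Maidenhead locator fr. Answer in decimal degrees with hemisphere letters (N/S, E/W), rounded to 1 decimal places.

Field F=5, R=17: +5·20° lon, +17·10° lat → SW at lon -80°, lat 80°.
Cell spans 20° lon × 10° lat. Centre is SW corner plus half of each.
latitude 85.0° N, longitude 70.0° W.

85.0° N, 70.0° W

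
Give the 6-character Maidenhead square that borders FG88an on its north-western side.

FG78xo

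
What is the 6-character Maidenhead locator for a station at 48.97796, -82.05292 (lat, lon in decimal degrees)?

EN88xx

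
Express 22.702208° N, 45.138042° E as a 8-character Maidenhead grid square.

Shift to the Maidenhead origin (180°W, 90°S): lon 225.13804, lat 112.70221.
Field: 225.13804/20 → 11 → L, 112.70221/10 → 11 → L; chars LL.
Square: 5.13804/2 → 2, 2.70221/1 → 2; chars 22.
Subsquare: 1.13804/0.0833333 → 13 → n, 0.70221/0.0416667 → 16 → q; chars nq.
Extended square: 0.05471/0.00833333 → 6, 0.03554/0.00416667 → 8; chars 68.

LL22nq68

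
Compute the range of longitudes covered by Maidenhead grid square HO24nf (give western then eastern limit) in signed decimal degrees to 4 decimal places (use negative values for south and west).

-34.9167, -34.8333

Field H=7, O=14: +7·20° lon, +14·10° lat → SW at lon -40°, lat 50°.
Square 2, 4: +2·2° lon, +4·1° lat → SW at lon -36°, lat 54°.
Subsquare n=13, f=5: +13·0.0833333° lon, +5·0.0416667° lat → SW at lon -34.9167°, lat 54.2083°.
Cell spans 0.0833333° lon × 0.0416667° lat.
west -34.9167, east -34.8333.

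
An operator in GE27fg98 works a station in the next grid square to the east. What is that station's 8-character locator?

GE27gg08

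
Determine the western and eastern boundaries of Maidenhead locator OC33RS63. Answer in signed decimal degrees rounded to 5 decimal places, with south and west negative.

Field O=14, C=2: +14·20° lon, +2·10° lat → SW at lon 100°, lat -70°.
Square 3, 3: +3·2° lon, +3·1° lat → SW at lon 106°, lat -67°.
Subsquare r=17, s=18: +17·0.0833333° lon, +18·0.0416667° lat → SW at lon 107.417°, lat -66.25°.
Extended square 6, 3: +6·0.00833333° lon, +3·0.00416667° lat → SW at lon 107.467°, lat -66.2375°.
Cell spans 0.00833333° lon × 0.00416667° lat.
west 107.46667, east 107.47500.

107.46667, 107.47500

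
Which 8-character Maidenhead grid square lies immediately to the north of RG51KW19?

Latitude extended square 9; +1 → 10, wraps to 0, carry into subsquare.
Latitude subsquare w = 22; +1 → 23 = x.
The longitude characters are unchanged.

RG51kx10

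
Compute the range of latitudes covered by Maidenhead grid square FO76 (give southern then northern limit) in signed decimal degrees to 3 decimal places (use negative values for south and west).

56.000, 57.000

Field F=5, O=14: +5·20° lon, +14·10° lat → SW at lon -80°, lat 50°.
Square 7, 6: +7·2° lon, +6·1° lat → SW at lon -66°, lat 56°.
Cell spans 2° lon × 1° lat.
south 56.000, north 57.000.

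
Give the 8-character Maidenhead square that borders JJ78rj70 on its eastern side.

Longitude extended square 7; +1 → 8.
The latitude characters are unchanged.

JJ78rj80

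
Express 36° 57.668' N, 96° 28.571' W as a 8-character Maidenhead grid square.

EM16sx20

Shift to the Maidenhead origin (180°W, 90°S): lon 83.52382, lat 126.96113.
Field (20°×10°, letters A–R): 83.52382/20 → 4 → E, 126.96113/10 → 12 → M; chars EM.
Square (2°×1°, digits 0–9): 3.52382/2 → 1, 6.96113/1 → 6; chars 16.
Subsquare (5′×2.5′, letters a–x): 1.52382/0.0833333 → 18 → s, 0.96113/0.0416667 → 23 → x; chars sx.
Extended square (30″×15″, digits 0–9): 0.02382/0.00833333 → 2, 0.00280/0.00416667 → 0; chars 20.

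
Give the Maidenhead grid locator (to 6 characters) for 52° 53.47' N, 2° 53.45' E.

JO12kv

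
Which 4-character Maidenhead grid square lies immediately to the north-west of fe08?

EE99

Longitude square 0; −1 → -1, wraps to 9, carry into field.
Longitude field F = 5; −1 → 4 = E.
Latitude square 8; +1 → 9.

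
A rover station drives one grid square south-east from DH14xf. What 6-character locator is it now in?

DH24ae

Longitude subsquare x = 23; +1 → 24, wraps to 0 = a, carry into square.
Longitude square 1; +1 → 2.
Latitude subsquare f = 5; −1 → 4 = e.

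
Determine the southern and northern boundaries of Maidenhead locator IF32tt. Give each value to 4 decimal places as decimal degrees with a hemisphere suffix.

37.2083° S, 37.1667° S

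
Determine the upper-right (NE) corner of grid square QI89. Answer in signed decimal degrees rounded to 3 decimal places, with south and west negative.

Field Q=16, I=8: +16·20° lon, +8·10° lat → SW at lon 140°, lat -10°.
Square 8, 9: +8·2° lon, +9·1° lat → SW at lon 156°, lat -1°.
Cell spans 2° lon × 1° lat. NE corner is SW corner plus one full cell.
latitude 0.000, longitude 158.000.

0.000, 158.000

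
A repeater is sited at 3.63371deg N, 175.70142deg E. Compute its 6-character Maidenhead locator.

RJ73up

Shift to the Maidenhead origin (180°W, 90°S): lon 355.7014, lat 93.6337.
Field: 355.7014/20 → 17 → R, 93.6337/10 → 9 → J; chars RJ.
Square: 15.7014/2 → 7, 3.6337/1 → 3; chars 73.
Subsquare: 1.7014/0.0833333 → 20 → u, 0.6337/0.0416667 → 15 → p; chars up.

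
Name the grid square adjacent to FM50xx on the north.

Latitude subsquare x = 23; +1 → 24, wraps to 0 = a, carry into square.
Latitude square 0; +1 → 1.
The longitude characters are unchanged.

FM51xa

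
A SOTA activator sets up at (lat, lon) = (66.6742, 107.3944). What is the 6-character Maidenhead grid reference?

Add 180° to longitude and 90° to latitude: 287.3944, 156.6742.
Field: lon ⌊287.3944/20⌋ = 14 → O; lat ⌊156.6742/10⌋ = 15 → P.
Square: lon ⌊7.3944/2⌋ = 3; lat ⌊6.6742/1⌋ = 6.
Subsquare: lon ⌊1.3944/0.0833333⌋ = 16 → q; lat ⌊0.6742/0.0416667⌋ = 16 → q.

OP36qq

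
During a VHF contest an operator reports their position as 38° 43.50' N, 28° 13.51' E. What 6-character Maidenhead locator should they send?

Add 180° to longitude and 90° to latitude: 208.2252, 128.7250.
Field (20°×10°, letters A–R): 208.2252/20 → 10 → K, 128.7250/10 → 12 → M; chars KM.
Square (2°×1°, digits 0–9): 8.2252/2 → 4, 8.7250/1 → 8; chars 48.
Subsquare (5′×2.5′, letters a–x): 0.2252/0.0833333 → 2 → c, 0.7250/0.0416667 → 17 → r; chars cr.

KM48cr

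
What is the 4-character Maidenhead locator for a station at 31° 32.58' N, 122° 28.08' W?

CM81

Shift to the Maidenhead origin (180°W, 90°S): lon 57.53, lat 121.54.
Field: 57.53/20 → 2 → C, 121.54/10 → 12 → M; chars CM.
Square: 17.53/2 → 8, 1.54/1 → 1; chars 81.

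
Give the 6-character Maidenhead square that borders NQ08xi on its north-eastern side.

Longitude subsquare x = 23; +1 → 24, wraps to 0 = a, carry into square.
Longitude square 0; +1 → 1.
Latitude subsquare i = 8; +1 → 9 = j.

NQ18aj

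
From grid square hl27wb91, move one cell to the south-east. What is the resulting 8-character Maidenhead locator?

HL27xb00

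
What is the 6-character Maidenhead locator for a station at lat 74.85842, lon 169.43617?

RQ44ru

Offset from 180°W / 90°S: lon 349.4362°, lat 164.8584°.
Field (20°×10°, letters A–R): 349.4362/20 → 17 → R, 164.8584/10 → 16 → Q; chars RQ.
Square (2°×1°, digits 0–9): 9.4362/2 → 4, 4.8584/1 → 4; chars 44.
Subsquare (5′×2.5′, letters a–x): 1.4362/0.0833333 → 17 → r, 0.8584/0.0416667 → 20 → u; chars ru.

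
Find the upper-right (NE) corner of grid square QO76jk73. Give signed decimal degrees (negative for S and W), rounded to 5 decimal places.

56.43333, 154.81667

Field Q=16, O=14: +16·20° lon, +14·10° lat → SW at lon 140°, lat 50°.
Square 7, 6: +7·2° lon, +6·1° lat → SW at lon 154°, lat 56°.
Subsquare j=9, k=10: +9·0.0833333° lon, +10·0.0416667° lat → SW at lon 154.75°, lat 56.4167°.
Extended square 7, 3: +7·0.00833333° lon, +3·0.00416667° lat → SW at lon 154.808°, lat 56.4292°.
Cell spans 0.00833333° lon × 0.00416667° lat. NE corner is SW corner plus one full cell.
latitude 56.43333, longitude 154.81667.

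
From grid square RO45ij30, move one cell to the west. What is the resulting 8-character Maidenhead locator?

RO45ij20

Longitude extended square 3; −1 → 2.
The latitude characters are unchanged.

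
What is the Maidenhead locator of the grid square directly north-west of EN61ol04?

EN61nl95

Longitude extended square 0; −1 → -1, wraps to 9, carry into subsquare.
Longitude subsquare o = 14; −1 → 13 = n.
Latitude extended square 4; +1 → 5.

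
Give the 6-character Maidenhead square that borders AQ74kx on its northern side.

AQ75ka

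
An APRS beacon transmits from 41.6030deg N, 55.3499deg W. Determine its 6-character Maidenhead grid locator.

Offset from 180°W / 90°S: lon 124.6501°, lat 131.6030°.
Field: 124.6501/20 → 6 → G, 131.6030/10 → 13 → N; chars GN.
Square: 4.6501/2 → 2, 1.6030/1 → 1; chars 21.
Subsquare: 0.6501/0.0833333 → 7 → h, 0.6030/0.0416667 → 14 → o; chars ho.

GN21ho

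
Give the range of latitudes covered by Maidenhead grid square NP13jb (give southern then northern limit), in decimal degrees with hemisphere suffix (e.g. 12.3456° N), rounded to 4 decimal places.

Field N=13, P=15: +13·20° lon, +15·10° lat → SW at lon 80°, lat 60°.
Square 1, 3: +1·2° lon, +3·1° lat → SW at lon 82°, lat 63°.
Subsquare j=9, b=1: +9·0.0833333° lon, +1·0.0416667° lat → SW at lon 82.75°, lat 63.0417°.
Cell spans 0.0833333° lon × 0.0416667° lat.
south 63.0417° N, north 63.0833° N.

63.0417° N, 63.0833° N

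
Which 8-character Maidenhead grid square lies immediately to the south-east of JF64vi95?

JF64wi04

Longitude extended square 9; +1 → 10, wraps to 0, carry into subsquare.
Longitude subsquare v = 21; +1 → 22 = w.
Latitude extended square 5; −1 → 4.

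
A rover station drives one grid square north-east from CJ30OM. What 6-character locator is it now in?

CJ30pn

Longitude subsquare o = 14; +1 → 15 = p.
Latitude subsquare m = 12; +1 → 13 = n.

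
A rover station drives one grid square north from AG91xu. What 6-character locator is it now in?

AG91xv

Latitude subsquare u = 20; +1 → 21 = v.
The longitude characters are unchanged.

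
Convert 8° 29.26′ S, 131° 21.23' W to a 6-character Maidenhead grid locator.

CI41hm

Add 180° to longitude and 90° to latitude: 48.6462, 81.5123.
Field (20°×10°, letters A–R): lon ⌊48.6462/20⌋ = 2 → C; lat ⌊81.5123/10⌋ = 8 → I.
Square (2°×1°, digits 0–9): lon ⌊8.6462/2⌋ = 4; lat ⌊1.5123/1⌋ = 1.
Subsquare (5′×2.5′, letters a–x): lon ⌊0.6462/0.0833333⌋ = 7 → h; lat ⌊0.5123/0.0416667⌋ = 12 → m.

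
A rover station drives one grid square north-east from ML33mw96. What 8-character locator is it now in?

ML33nw07

Longitude extended square 9; +1 → 10, wraps to 0, carry into subsquare.
Longitude subsquare m = 12; +1 → 13 = n.
Latitude extended square 6; +1 → 7.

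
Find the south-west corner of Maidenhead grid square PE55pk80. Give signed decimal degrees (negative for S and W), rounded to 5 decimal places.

-44.58333, 131.31667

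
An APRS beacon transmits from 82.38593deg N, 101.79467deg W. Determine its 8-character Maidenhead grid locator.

DR92cj42

Offset from 180°W / 90°S: lon 78.20533°, lat 172.38593°.
Field: 78.20533/20 → 3 → D, 172.38593/10 → 17 → R; chars DR.
Square: 18.20533/2 → 9, 2.38593/1 → 2; chars 92.
Subsquare: 0.20533/0.0833333 → 2 → c, 0.38593/0.0416667 → 9 → j; chars cj.
Extended square: 0.03866/0.00833333 → 4, 0.01093/0.00416667 → 2; chars 42.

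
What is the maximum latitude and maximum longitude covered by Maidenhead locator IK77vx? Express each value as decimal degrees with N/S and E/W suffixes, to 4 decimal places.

Field I=8, K=10: +8·20° lon, +10·10° lat → SW at lon -20°, lat 10°.
Square 7, 7: +7·2° lon, +7·1° lat → SW at lon -6°, lat 17°.
Subsquare v=21, x=23: +21·0.0833333° lon, +23·0.0416667° lat → SW at lon -4.25°, lat 17.9583°.
Cell spans 0.0833333° lon × 0.0416667° lat. NE corner is SW corner plus one full cell.
latitude 18.0000° N, longitude 4.1667° W.

18.0000° N, 4.1667° W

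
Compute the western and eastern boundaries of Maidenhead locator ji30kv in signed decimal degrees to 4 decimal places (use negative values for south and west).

6.8333, 6.9167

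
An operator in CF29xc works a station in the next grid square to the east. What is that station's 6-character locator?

Longitude subsquare x = 23; +1 → 24, wraps to 0 = a, carry into square.
Longitude square 2; +1 → 3.
The latitude characters are unchanged.

CF39ac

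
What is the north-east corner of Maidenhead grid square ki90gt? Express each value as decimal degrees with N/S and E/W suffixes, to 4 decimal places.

9.1667° S, 38.5833° E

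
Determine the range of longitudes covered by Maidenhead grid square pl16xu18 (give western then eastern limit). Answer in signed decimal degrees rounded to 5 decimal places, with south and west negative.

123.92500, 123.93333

Field P=15, L=11: +15·20° lon, +11·10° lat → SW at lon 120°, lat 20°.
Square 1, 6: +1·2° lon, +6·1° lat → SW at lon 122°, lat 26°.
Subsquare x=23, u=20: +23·0.0833333° lon, +20·0.0416667° lat → SW at lon 123.917°, lat 26.8333°.
Extended square 1, 8: +1·0.00833333° lon, +8·0.00416667° lat → SW at lon 123.925°, lat 26.8667°.
Cell spans 0.00833333° lon × 0.00416667° lat.
west 123.92500, east 123.93333.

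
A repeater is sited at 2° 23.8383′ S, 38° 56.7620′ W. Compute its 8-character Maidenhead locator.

Offset from 180°W / 90°S: lon 141.05397°, lat 87.60269°.
Field: lon ⌊141.05397/20⌋ = 7 → H; lat ⌊87.60269/10⌋ = 8 → I.
Square: lon ⌊1.05397/2⌋ = 0; lat ⌊7.60269/1⌋ = 7.
Subsquare: lon ⌊1.05397/0.0833333⌋ = 12 → m; lat ⌊0.60269/0.0416667⌋ = 14 → o.
Extended square: lon ⌊0.05397/0.00833333⌋ = 6; lat ⌊0.01936/0.00416667⌋ = 4.

HI07mo64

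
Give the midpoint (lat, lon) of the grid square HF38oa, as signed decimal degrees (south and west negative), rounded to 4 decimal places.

Field H=7, F=5: +7·20° lon, +5·10° lat → SW at lon -40°, lat -40°.
Square 3, 8: +3·2° lon, +8·1° lat → SW at lon -34°, lat -32°.
Subsquare o=14, a=0: +14·0.0833333° lon, +0·0.0416667° lat → SW at lon -32.8333°, lat -32°.
Cell spans 0.0833333° lon × 0.0416667° lat. Centre is SW corner plus half of each.
latitude -31.9792, longitude -32.7917.

-31.9792, -32.7917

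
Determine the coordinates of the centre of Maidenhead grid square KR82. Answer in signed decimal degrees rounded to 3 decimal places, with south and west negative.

Field K=10, R=17: +10·20° lon, +17·10° lat → SW at lon 20°, lat 80°.
Square 8, 2: +8·2° lon, +2·1° lat → SW at lon 36°, lat 82°.
Cell spans 2° lon × 1° lat. Centre is SW corner plus half of each.
latitude 82.500, longitude 37.000.

82.500, 37.000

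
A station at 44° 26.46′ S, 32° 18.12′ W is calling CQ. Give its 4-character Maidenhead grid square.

HE35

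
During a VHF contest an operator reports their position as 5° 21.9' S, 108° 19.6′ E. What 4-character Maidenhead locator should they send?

OI44

Shift to the Maidenhead origin (180°W, 90°S): lon 288.33, lat 84.64.
Field: lon ⌊288.33/20⌋ = 14 → O; lat ⌊84.64/10⌋ = 8 → I.
Square: lon ⌊8.33/2⌋ = 4; lat ⌊4.64/1⌋ = 4.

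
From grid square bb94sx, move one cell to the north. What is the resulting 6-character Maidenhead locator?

Latitude subsquare x = 23; +1 → 24, wraps to 0 = a, carry into square.
Latitude square 4; +1 → 5.
The longitude characters are unchanged.

BB95sa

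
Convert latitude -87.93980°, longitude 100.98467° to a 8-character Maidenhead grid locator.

OA02lb84

Offset from 180°W / 90°S: lon 280.98467°, lat 2.06020°.
Field: lon ⌊280.98467/20⌋ = 14 → O; lat ⌊2.06020/10⌋ = 0 → A.
Square: lon ⌊0.98467/2⌋ = 0; lat ⌊2.06020/1⌋ = 2.
Subsquare: lon ⌊0.98467/0.0833333⌋ = 11 → l; lat ⌊0.06020/0.0416667⌋ = 1 → b.
Extended square: lon ⌊0.06800/0.00833333⌋ = 8; lat ⌊0.01853/0.00416667⌋ = 4.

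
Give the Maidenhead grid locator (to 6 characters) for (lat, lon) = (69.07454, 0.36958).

JP09eb

Offset from 180°W / 90°S: lon 180.3696°, lat 159.0745°.
Field: 180.3696/20 → 9 → J, 159.0745/10 → 15 → P; chars JP.
Square: 0.3696/2 → 0, 9.0745/1 → 9; chars 09.
Subsquare: 0.3696/0.0833333 → 4 → e, 0.0745/0.0416667 → 1 → b; chars eb.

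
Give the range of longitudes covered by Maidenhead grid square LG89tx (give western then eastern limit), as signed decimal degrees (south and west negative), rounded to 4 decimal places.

Field L=11, G=6: +11·20° lon, +6·10° lat → SW at lon 40°, lat -30°.
Square 8, 9: +8·2° lon, +9·1° lat → SW at lon 56°, lat -21°.
Subsquare t=19, x=23: +19·0.0833333° lon, +23·0.0416667° lat → SW at lon 57.5833°, lat -20.0417°.
Cell spans 0.0833333° lon × 0.0416667° lat.
west 57.5833, east 57.6667.

57.5833, 57.6667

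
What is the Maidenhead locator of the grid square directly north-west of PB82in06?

Longitude extended square 0; −1 → -1, wraps to 9, carry into subsquare.
Longitude subsquare i = 8; −1 → 7 = h.
Latitude extended square 6; +1 → 7.

PB82hn97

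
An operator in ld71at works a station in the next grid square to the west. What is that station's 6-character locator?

LD61xt

Longitude subsquare a = 0; −1 → -1, wraps to 23 = x, carry into square.
Longitude square 7; −1 → 6.
The latitude characters are unchanged.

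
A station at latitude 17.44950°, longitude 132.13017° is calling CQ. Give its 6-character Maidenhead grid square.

PK67bk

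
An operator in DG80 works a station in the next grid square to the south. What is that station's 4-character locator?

DF89

Latitude square 0; −1 → -1, wraps to 9, carry into field.
Latitude field G = 6; −1 → 5 = F.
The longitude characters are unchanged.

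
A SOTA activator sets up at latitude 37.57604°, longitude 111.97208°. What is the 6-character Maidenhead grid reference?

OM57xn

Add 180° to longitude and 90° to latitude: 291.9721, 127.5760.
Field: 291.9721/20 → 14 → O, 127.5760/10 → 12 → M; chars OM.
Square: 11.9721/2 → 5, 7.5760/1 → 7; chars 57.
Subsquare: 1.9721/0.0833333 → 23 → x, 0.5760/0.0416667 → 13 → n; chars xn.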